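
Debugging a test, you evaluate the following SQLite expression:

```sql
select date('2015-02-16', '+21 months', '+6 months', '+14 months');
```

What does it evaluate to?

Adding +21 months to 2015-02-16 gives 2016-11-16.
Adding +6 months to 2016-11-16 gives 2017-05-16.
Adding +14 months to 2017-05-16 gives 2018-07-16.

2018-07-16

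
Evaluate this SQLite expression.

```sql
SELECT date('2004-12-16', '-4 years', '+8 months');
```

Adding -4 years to 2004-12-16 gives 2000-12-16.
Adding +8 months to 2000-12-16 gives 2001-08-16.

2001-08-16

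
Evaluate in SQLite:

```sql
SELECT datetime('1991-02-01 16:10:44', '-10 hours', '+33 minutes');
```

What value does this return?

1991-02-01 06:43:44

-10 hours from 1991-02-01 16:10:44 is 1991-02-01 06:10:44.
+33 minutes from 1991-02-01 06:10:44 is 1991-02-01 06:43:44.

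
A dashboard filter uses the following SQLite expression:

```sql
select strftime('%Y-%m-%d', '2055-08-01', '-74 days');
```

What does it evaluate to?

First apply '-74 days': 2055-08-01 → 2055-05-19.
`%Y-%m-%d` extracts the ISO date: 2055-05-19.

2055-05-19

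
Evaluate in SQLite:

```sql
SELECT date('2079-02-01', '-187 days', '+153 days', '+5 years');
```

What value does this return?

2083-12-29

Applying '-187 days' to 2079-02-01: counting 187 days back gives 2078-07-29.
Applying '+153 days' to 2078-07-29: counting 153 days forward gives 2078-12-29.
Adding +5 years to 2078-12-29 gives 2083-12-29.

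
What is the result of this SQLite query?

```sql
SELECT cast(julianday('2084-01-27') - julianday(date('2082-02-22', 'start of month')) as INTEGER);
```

725

`start of month` rewinds 2082-02-22 to 2082-02-01.
27 days remain in February 2082 after the 1st (28 − 1).
Full months from March 2082 through December 2083 contribute their day counts.
Then 27 days into January 2084.
Total: 27 + 31 + 30 + 31 + 30 + 31 + 31 + 30 + 31 + 30 + 31 + 31 + 28 + 31 + 30 + 31 + 30 + 31 + 31 + 30 + 31 + 30 + 31 + 27 = 725.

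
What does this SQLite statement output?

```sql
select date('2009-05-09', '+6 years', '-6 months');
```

2014-11-09

Adding +6 years to 2009-05-09 gives 2015-05-09.
Adding -6 months to 2015-05-09 gives 2014-11-09.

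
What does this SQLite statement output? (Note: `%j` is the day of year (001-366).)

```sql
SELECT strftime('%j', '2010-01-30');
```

030

Day-of-year for 2010-01-30: days since 2010-01-01 inclusive = 30, zero-padded to 030.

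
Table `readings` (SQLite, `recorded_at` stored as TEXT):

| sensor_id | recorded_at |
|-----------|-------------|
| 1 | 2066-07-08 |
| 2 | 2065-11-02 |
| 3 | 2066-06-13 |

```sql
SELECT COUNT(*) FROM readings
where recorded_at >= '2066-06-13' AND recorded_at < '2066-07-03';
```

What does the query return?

1

Rows in [2066-06-13, 2066-07-03): 2066-06-13 → 1 row.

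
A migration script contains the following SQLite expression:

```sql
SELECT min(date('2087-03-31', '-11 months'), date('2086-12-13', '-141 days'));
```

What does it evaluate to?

2086-05-01

date('2087-03-31', '-11 months') → 2086-05-01.
date('2086-12-13', '-141 days') → 2086-07-25.
Earlier of the two is 2086-05-01.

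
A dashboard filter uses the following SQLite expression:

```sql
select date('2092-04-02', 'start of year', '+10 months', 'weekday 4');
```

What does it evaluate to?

`start of year` rewinds 2092-04-02 to 2092-01-01.
Adding +10 months to 2092-01-01 gives 2092-11-01.
`weekday 4` advances to the next Thursday; 2092-11-01 is a Saturday, so it moves forward to 2092-11-06.

2092-11-06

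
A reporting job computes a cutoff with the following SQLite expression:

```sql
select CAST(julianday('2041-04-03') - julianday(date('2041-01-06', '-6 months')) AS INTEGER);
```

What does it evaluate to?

271

Adding -6 months to 2041-01-06 gives 2040-07-06.
25 days remain in July 2040 after the 6th (31 − 6).
Full months from August 2040 through March 2041 contribute their day counts.
Then 3 days into April 2041.
Total: 25 + 31 + 30 + 31 + 30 + 31 + 31 + 28 + 31 + 3 = 271.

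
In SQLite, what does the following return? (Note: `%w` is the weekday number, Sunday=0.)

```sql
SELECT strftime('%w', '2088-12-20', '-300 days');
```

2

First apply '-300 days': 2088-12-20 → 2088-02-24.
2088-02-24 is a Tuesday; with Sunday=0 that is 2.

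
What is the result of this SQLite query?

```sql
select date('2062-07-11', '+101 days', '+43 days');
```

2062-12-02

Applying '+101 days' to 2062-07-11: counting 101 days forward gives 2062-10-20.
Applying '+43 days' to 2062-10-20: counting 43 days forward gives 2062-12-02.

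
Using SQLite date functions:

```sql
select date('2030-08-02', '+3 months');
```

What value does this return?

Adding +3 months to 2030-08-02 gives 2030-11-02.

2030-11-02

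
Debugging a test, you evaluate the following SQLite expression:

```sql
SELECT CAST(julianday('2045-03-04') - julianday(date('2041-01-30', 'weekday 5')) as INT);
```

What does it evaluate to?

`weekday 5` advances to the next Friday; 2041-01-30 is a Wednesday, so it moves forward to 2041-02-01.
27 days remain in February 2041 after the 1st (28 − 1).
Full months from March 2041 through February 2045 contribute their day counts.
Then 4 days into March 2045.
Total: 27 + 31 + 30 + 31 + 30 + 31 + 31 + 30 + 31 + 30 + 31 + 31 + 28 + 31 + 30 + 31 + 30 + 31 + 31 + 30 + 31 + 30 + 31 + 31 + 28 + 31 + 30 + 31 + 30 + 31 + 31 + 30 + 31 + 30 + 31 + 31 + 29 + 31 + 30 + 31 + 30 + 31 + 31 + 30 + 31 + 30 + 31 + 31 + 28 + 4 = 1492.

1492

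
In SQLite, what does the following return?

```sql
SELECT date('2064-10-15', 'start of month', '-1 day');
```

`start of month` rewinds 2064-10-15 to 2064-10-01.
Going back 1 day from 2064-10-01 reaches 2064-09-30 (last day of September, 30 days).

2064-09-30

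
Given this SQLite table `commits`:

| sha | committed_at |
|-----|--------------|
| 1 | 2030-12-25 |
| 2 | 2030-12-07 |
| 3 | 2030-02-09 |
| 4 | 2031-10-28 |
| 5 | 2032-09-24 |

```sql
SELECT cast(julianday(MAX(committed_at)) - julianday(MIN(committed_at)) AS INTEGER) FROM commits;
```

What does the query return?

MIN = 2030-02-09, MAX = 2032-09-24.
19 days remain in February 2030 after the 9th (28 − 9).
Full months from March 2030 through August 2032 contribute their day counts.
Then 24 days into September 2032.
Total: 19 + 31 + 30 + 31 + 30 + 31 + 31 + 30 + 31 + 30 + 31 + 31 + 28 + 31 + 30 + 31 + 30 + 31 + 31 + 30 + 31 + 30 + 31 + 31 + 29 + 31 + 30 + 31 + 30 + 31 + 31 + 24 = 958.

958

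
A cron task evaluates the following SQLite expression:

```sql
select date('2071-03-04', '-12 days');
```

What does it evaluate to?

2071-02-20

Going back 4 days from 2071-03-04 reaches 2071-02-28 (last day of February, 28 days).
Going back 8 days within February lands on 2071-02-20.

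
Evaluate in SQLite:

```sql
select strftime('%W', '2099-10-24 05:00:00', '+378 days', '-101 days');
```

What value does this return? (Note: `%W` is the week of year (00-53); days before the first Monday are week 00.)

First apply '+378 days', '-101 days': 2099-10-24 05:00:00 → 2100-07-28 05:00:00.
2100-07-28 is a Wednesday. SQLite's %W counts Mondays since the year started; the result is 30.

30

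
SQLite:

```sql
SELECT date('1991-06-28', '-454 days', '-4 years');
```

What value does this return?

Applying '-454 days' to 1991-06-28: counting 454 days back gives 1990-03-31.
Adding -4 years to 1990-03-31 gives 1986-03-31.

1986-03-31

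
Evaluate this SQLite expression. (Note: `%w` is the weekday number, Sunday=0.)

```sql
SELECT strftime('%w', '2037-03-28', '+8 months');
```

First apply '+8 months': 2037-03-28 → 2037-11-28.
2037-11-28 is a Saturday; with Sunday=0 that is 6.

6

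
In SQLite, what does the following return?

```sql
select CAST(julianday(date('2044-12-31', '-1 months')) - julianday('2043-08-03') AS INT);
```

486

Adding -1 month to 2044-12-31 targets 2044-11-31. November 2044 has only 30 days, so SQLite normalizes the 1-day overflow forward to 2044-12-01.
28 days remain in August 2043 after the 3rd (31 − 3).
Full months from September 2043 through November 2044 contribute their day counts.
Then 1 day into December 2044.
Total: 28 + 30 + 31 + 30 + 31 + 31 + 29 + 31 + 30 + 31 + 30 + 31 + 31 + 30 + 31 + 30 + 1 = 486.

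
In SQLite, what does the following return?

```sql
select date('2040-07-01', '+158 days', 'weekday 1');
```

2040-12-10

Applying '+158 days' to 2040-07-01: counting 158 days forward gives 2040-12-06.
`weekday 1` advances to the next Monday; 2040-12-06 is a Thursday, so it moves forward to 2040-12-10.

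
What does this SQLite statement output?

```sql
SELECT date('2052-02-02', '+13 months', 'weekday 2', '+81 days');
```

2053-05-24

Adding +13 months to 2052-02-02 gives 2053-03-02.
`weekday 2` advances to the next Tuesday; 2053-03-02 is a Sunday, so it moves forward to 2053-03-04.
Applying '+81 days' to 2053-03-04: counting 81 days forward gives 2053-05-24.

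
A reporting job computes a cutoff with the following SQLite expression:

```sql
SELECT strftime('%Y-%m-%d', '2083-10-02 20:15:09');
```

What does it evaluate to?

2083-10-02

`%Y-%m-%d` extracts the ISO date: 2083-10-02.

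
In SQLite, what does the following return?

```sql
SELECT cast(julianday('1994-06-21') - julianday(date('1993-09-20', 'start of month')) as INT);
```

293

`start of month` rewinds 1993-09-20 to 1993-09-01.
29 days remain in September 1993 after the 1st (30 − 1).
Full months from October 1993 through May 1994 contribute their day counts.
Then 21 days into June 1994.
Total: 29 + 31 + 30 + 31 + 31 + 28 + 31 + 30 + 31 + 21 = 293.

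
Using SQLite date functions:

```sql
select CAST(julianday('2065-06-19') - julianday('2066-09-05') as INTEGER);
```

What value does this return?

11 days remain in June 2065 after the 19th (30 − 19).
Full months from July 2065 through August 2066 contribute their day counts.
Then 5 days into September 2066.
Total: 11 + 31 + 31 + 30 + 31 + 30 + 31 + 31 + 28 + 31 + 30 + 31 + 30 + 31 + 31 + 5 = 443.
The subtraction is earlier − later, so the result is −443 → -443.

-443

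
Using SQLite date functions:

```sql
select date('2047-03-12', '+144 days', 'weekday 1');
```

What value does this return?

Applying '+144 days' to 2047-03-12: counting 144 days forward gives 2047-08-03.
`weekday 1` advances to the next Monday; 2047-08-03 is a Saturday, so it moves forward to 2047-08-05.

2047-08-05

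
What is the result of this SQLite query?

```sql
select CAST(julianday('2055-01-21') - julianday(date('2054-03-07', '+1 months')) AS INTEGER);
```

289

Adding +1 month to 2054-03-07 gives 2054-04-07.
23 days remain in April 2054 after the 7th (30 − 7).
Full months from May 2054 through December 2054 contribute their day counts.
Then 21 days into January 2055.
Total: 23 + 31 + 30 + 31 + 31 + 30 + 31 + 30 + 31 + 21 = 289.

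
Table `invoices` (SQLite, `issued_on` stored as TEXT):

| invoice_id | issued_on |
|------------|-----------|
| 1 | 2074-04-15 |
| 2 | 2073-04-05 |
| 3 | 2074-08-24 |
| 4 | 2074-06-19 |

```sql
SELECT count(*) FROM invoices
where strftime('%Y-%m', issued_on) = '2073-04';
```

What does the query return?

Rows with year-month 2073-04: 2073-04-05 → 1.

1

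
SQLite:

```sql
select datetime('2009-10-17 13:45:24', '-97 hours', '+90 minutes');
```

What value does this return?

-97 hours from 2009-10-17 13:45:24 is 2009-10-13 12:45:24 (crosses midnight).
90 minutes = 1h 30m; +90 minutes from 2009-10-13 12:45:24 is 2009-10-13 14:15:24.

2009-10-13 14:15:24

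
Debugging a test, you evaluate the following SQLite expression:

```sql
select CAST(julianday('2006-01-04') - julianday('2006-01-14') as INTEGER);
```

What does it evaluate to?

Both dates are in January 2006: 14 − 4 = 10.
The subtraction is earlier − later, so the result is −10 → -10.

-10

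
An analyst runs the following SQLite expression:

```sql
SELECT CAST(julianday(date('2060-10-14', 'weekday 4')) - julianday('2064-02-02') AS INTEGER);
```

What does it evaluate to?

-1206

`weekday 4` advances to the next Thursday; 2060-10-14 is already a Thursday, so it stays at 2060-10-14.
17 days remain in October 2060 after the 14th (31 − 14).
Full months from November 2060 through January 2064 contribute their day counts.
Then 2 days into February 2064.
Total: 17 + 30 + 31 + 31 + 28 + 31 + 30 + 31 + 30 + 31 + 31 + 30 + 31 + 30 + 31 + 31 + 28 + 31 + 30 + 31 + 30 + 31 + 31 + 30 + 31 + 30 + 31 + 31 + 28 + 31 + 30 + 31 + 30 + 31 + 31 + 30 + 31 + 30 + 31 + 31 + 2 = 1206.
The subtraction is earlier − later, so the result is −1206 → -1206.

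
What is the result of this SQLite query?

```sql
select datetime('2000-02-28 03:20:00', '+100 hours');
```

+100 hours from 2000-02-28 03:20:00 is 2000-03-03 07:20:00 (crosses midnight).

2000-03-03 07:20:00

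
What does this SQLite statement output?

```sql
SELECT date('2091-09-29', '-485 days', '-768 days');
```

2088-04-24

Applying '-485 days' to 2091-09-29: counting 485 days back gives 2090-06-01.
Applying '-768 days' to 2090-06-01: counting 768 days back gives 2088-04-24.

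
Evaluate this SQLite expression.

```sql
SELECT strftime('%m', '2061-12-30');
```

12

`%m` extracts the 2-digit month (01-12): 12.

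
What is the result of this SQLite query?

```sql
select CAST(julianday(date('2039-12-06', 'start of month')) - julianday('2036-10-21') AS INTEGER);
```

1136

`start of month` rewinds 2039-12-06 to 2039-12-01.
10 days remain in October 2036 after the 21st (31 − 21).
Full months from November 2036 through November 2039 contribute their day counts.
Then 1 day into December 2039.
Total: 10 + 30 + 31 + 31 + 28 + 31 + 30 + 31 + 30 + 31 + 31 + 30 + 31 + 30 + 31 + 31 + 28 + 31 + 30 + 31 + 30 + 31 + 31 + 30 + 31 + 30 + 31 + 31 + 28 + 31 + 30 + 31 + 30 + 31 + 31 + 30 + 31 + 30 + 1 = 1136.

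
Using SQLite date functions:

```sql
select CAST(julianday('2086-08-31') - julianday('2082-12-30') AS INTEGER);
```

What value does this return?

1340

1 day remains in December 2082 after the 30th (31 − 30).
Full months from January 2083 through July 2086 contribute their day counts.
Then 31 days into August 2086.
Total: 1 + 31 + 28 + 31 + 30 + 31 + 30 + 31 + 31 + 30 + 31 + 30 + 31 + 31 + 29 + 31 + 30 + 31 + 30 + 31 + 31 + 30 + 31 + 30 + 31 + 31 + 28 + 31 + 30 + 31 + 30 + 31 + 31 + 30 + 31 + 30 + 31 + 31 + 28 + 31 + 30 + 31 + 30 + 31 + 31 = 1340.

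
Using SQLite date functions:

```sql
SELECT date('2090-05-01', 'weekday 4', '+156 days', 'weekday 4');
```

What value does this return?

`weekday 4` advances to the next Thursday; 2090-05-01 is a Monday, so it moves forward to 2090-05-04.
Applying '+156 days' to 2090-05-04: counting 156 days forward gives 2090-10-07.
`weekday 4` advances to the next Thursday; 2090-10-07 is a Saturday, so it moves forward to 2090-10-12.

2090-10-12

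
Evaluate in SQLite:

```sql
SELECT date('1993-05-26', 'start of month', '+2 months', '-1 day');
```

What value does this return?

1993-06-30

`start of month` rewinds 1993-05-26 to 1993-05-01.
Adding +2 months to 1993-05-01 gives 1993-07-01.
Going back 1 day from 1993-07-01 reaches 1993-06-30 (last day of June, 30 days).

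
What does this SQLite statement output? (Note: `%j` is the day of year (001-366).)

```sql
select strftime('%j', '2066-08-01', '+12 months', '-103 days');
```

110

First apply '+12 months', '-103 days': 2066-08-01 → 2067-04-20.
Day-of-year for 2067-04-20: days since 2067-01-01 inclusive = 110, zero-padded to 110.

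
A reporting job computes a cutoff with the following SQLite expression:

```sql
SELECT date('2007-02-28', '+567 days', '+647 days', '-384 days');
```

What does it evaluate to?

Applying '+567 days' to 2007-02-28: counting 567 days forward gives 2008-09-17.
Applying '+647 days' to 2008-09-17: counting 647 days forward gives 2010-06-26.
Applying '-384 days' to 2010-06-26: counting 384 days back gives 2009-06-07.

2009-06-07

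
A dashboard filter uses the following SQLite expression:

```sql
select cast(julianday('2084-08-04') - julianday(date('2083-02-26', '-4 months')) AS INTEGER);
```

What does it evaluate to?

648

Adding -4 months to 2083-02-26 gives 2082-10-26.
5 days remain in October 2082 after the 26th (31 − 26).
Full months from November 2082 through July 2084 contribute their day counts.
Then 4 days into August 2084.
Total: 5 + 30 + 31 + 31 + 28 + 31 + 30 + 31 + 30 + 31 + 31 + 30 + 31 + 30 + 31 + 31 + 29 + 31 + 30 + 31 + 30 + 31 + 4 = 648.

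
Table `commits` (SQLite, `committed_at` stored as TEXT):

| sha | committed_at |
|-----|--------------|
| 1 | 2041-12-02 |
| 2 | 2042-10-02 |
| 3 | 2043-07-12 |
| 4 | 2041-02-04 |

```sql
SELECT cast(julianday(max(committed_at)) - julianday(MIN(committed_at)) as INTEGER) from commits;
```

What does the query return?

888

MIN = 2041-02-04, MAX = 2043-07-12.
24 days remain in February 2041 after the 4th (28 − 4).
Full months from March 2041 through June 2043 contribute their day counts.
Then 12 days into July 2043.
Total: 24 + 31 + 30 + 31 + 30 + 31 + 31 + 30 + 31 + 30 + 31 + 31 + 28 + 31 + 30 + 31 + 30 + 31 + 31 + 30 + 31 + 30 + 31 + 31 + 28 + 31 + 30 + 31 + 30 + 12 = 888.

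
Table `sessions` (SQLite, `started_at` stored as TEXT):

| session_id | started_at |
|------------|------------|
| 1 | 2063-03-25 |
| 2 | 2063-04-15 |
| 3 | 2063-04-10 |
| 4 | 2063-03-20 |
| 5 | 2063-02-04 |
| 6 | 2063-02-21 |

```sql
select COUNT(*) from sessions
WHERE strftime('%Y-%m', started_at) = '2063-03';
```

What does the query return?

Rows with year-month 2063-03: 2063-03-25, 2063-03-20 → 2.

2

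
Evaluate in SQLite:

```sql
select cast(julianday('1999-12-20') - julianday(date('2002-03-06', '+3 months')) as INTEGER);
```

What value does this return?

-899

Adding +3 months to 2002-03-06 gives 2002-06-06.
11 days remain in December 1999 after the 20th (31 − 20).
Full months from January 2000 through May 2002 contribute their day counts.
Then 6 days into June 2002.
Total: 11 + 31 + 29 + 31 + 30 + 31 + 30 + 31 + 31 + 30 + 31 + 30 + 31 + 31 + 28 + 31 + 30 + 31 + 30 + 31 + 31 + 30 + 31 + 30 + 31 + 31 + 28 + 31 + 30 + 31 + 6 = 899.
The subtraction is earlier − later, so the result is −899 → -899.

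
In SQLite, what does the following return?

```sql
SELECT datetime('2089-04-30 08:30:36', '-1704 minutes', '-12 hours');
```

1704 minutes = 28h 24m; -1704 minutes from 2089-04-30 08:30:36 is 2089-04-29 04:06:36 (crosses midnight).
-12 hours from 2089-04-29 04:06:36 is 2089-04-28 16:06:36 (crosses midnight).

2089-04-28 16:06:36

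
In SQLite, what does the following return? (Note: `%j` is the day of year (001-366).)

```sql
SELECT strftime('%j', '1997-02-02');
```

033

Day-of-year for 1997-02-02: days since 1997-01-01 inclusive = 33, zero-padded to 033.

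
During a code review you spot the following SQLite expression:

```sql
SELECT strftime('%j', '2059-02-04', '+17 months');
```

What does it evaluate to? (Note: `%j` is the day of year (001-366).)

186

First apply '+17 months': 2059-02-04 → 2060-07-04.
Day-of-year for 2060-07-04: days since 2060-01-01 inclusive = 186, zero-padded to 186.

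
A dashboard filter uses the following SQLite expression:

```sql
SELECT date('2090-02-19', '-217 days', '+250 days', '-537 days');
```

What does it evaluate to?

2088-10-03

Applying '-217 days' to 2090-02-19: counting 217 days back gives 2089-07-17.
Applying '+250 days' to 2089-07-17: counting 250 days forward gives 2090-03-24.
Applying '-537 days' to 2090-03-24: counting 537 days back gives 2088-10-03.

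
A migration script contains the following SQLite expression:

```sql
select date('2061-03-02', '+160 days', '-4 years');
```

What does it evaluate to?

2057-08-09

Applying '+160 days' to 2061-03-02: counting 160 days forward gives 2061-08-09.
Adding -4 years to 2061-08-09 gives 2057-08-09.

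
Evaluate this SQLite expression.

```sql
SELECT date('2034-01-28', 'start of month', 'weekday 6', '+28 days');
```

2034-02-04

`start of month` rewinds 2034-01-28 to 2034-01-01.
`weekday 6` advances to the next Saturday; 2034-01-01 is a Sunday, so it moves forward to 2034-01-07.
January 2034 has 31 days; 24 remain after the 7th, so 25 days reach 2034-02-01.
Advancing 3 more days within February lands on 2034-02-04.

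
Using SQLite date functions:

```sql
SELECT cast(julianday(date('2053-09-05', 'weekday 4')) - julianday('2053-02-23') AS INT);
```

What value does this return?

200

`weekday 4` advances to the next Thursday; 2053-09-05 is a Friday, so it moves forward to 2053-09-11.
5 days remain in February 2053 after the 23rd (28 − 23).
Full months from March 2053 through August 2053 contribute their day counts.
Then 11 days into September 2053.
Total: 5 + 31 + 30 + 31 + 30 + 31 + 31 + 11 = 200.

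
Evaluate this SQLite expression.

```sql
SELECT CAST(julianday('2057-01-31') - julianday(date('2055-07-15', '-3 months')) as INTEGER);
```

Adding -3 months to 2055-07-15 gives 2055-04-15.
15 days remain in April 2055 after the 15th (30 − 15).
Full months from May 2055 through December 2056 contribute their day counts.
Then 31 days into January 2057.
Total: 15 + 31 + 30 + 31 + 31 + 30 + 31 + 30 + 31 + 31 + 29 + 31 + 30 + 31 + 30 + 31 + 31 + 30 + 31 + 30 + 31 + 31 = 657.

657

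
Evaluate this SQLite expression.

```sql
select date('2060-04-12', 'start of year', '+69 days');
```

`start of year` rewinds 2060-04-12 to 2060-01-01.
Applying '+69 days' to 2060-01-01: counting 69 days forward gives 2060-03-10.

2060-03-10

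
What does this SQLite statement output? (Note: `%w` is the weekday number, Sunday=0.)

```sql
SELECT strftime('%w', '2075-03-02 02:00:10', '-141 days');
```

5

First apply '-141 days': 2075-03-02 02:00:10 → 2074-10-12 02:00:10.
2074-10-12 is a Friday; with Sunday=0 that is 5.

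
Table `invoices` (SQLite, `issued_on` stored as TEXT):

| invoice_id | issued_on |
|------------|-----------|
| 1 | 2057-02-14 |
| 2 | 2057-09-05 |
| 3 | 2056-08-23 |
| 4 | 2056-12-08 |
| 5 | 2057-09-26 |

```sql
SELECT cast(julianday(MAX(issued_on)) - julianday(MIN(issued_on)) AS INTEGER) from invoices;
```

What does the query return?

MIN = 2056-08-23, MAX = 2057-09-26.
8 days remain in August 2056 after the 23rd (31 − 23).
Full months from September 2056 through August 2057 contribute their day counts.
Then 26 days into September 2057.
Total: 8 + 30 + 31 + 30 + 31 + 31 + 28 + 31 + 30 + 31 + 30 + 31 + 31 + 26 = 399.

399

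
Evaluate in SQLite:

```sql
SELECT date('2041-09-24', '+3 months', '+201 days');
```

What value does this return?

Adding +3 months to 2041-09-24 gives 2041-12-24.
Applying '+201 days' to 2041-12-24: counting 201 days forward gives 2042-07-13.

2042-07-13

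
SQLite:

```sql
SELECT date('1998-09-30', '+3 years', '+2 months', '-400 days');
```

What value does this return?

Adding +3 years to 1998-09-30 gives 2001-09-30.
Adding +2 months to 2001-09-30 gives 2001-11-30.
Applying '-400 days' to 2001-11-30: counting 400 days back gives 2000-10-26.

2000-10-26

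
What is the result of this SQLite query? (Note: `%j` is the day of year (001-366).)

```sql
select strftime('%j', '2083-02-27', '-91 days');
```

First apply '-91 days': 2083-02-27 → 2082-11-28.
Day-of-year for 2082-11-28: days since 2082-01-01 inclusive = 332, zero-padded to 332.

332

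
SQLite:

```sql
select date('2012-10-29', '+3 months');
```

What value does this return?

Adding +3 months to 2012-10-29 gives 2013-01-29.

2013-01-29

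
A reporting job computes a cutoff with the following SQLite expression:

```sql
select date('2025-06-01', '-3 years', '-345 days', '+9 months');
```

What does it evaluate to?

2022-03-21

Adding -3 years to 2025-06-01 gives 2022-06-01.
Applying '-345 days' to 2022-06-01: counting 345 days back gives 2021-06-21.
Adding +9 months to 2021-06-21 gives 2022-03-21.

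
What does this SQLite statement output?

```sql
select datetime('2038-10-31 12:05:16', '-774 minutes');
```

774 minutes = 12h 54m; -774 minutes from 2038-10-31 12:05:16 is 2038-10-30 23:11:16 (crosses midnight).

2038-10-30 23:11:16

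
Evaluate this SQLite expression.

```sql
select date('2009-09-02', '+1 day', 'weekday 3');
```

Advancing 1 more day within September lands on 2009-09-03.
`weekday 3` advances to the next Wednesday; 2009-09-03 is a Thursday, so it moves forward to 2009-09-09.

2009-09-09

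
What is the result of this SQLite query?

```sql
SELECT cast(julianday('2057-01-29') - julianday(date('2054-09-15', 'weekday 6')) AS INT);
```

863

`weekday 6` advances to the next Saturday; 2054-09-15 is a Tuesday, so it moves forward to 2054-09-19.
11 days remain in September 2054 after the 19th (30 − 19).
Full months from October 2054 through December 2056 contribute their day counts.
Then 29 days into January 2057.
Total: 11 + 31 + 30 + 31 + 31 + 28 + 31 + 30 + 31 + 30 + 31 + 31 + 30 + 31 + 30 + 31 + 31 + 29 + 31 + 30 + 31 + 30 + 31 + 31 + 30 + 31 + 30 + 31 + 29 = 863.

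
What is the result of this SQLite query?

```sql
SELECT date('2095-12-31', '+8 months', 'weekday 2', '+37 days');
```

Adding +8 months to 2095-12-31 gives 2096-08-31.
`weekday 2` advances to the next Tuesday; 2096-08-31 is a Friday, so it moves forward to 2096-09-04.
September 2096 has 30 days; 26 remain after the 4th, so 27 days reach 2096-10-01.
Advancing 10 more days within October lands on 2096-10-11.

2096-10-11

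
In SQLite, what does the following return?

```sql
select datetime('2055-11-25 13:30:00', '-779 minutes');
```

2055-11-25 00:31:00

779 minutes = 12h 59m; -779 minutes from 2055-11-25 13:30:00 is 2055-11-25 00:31:00.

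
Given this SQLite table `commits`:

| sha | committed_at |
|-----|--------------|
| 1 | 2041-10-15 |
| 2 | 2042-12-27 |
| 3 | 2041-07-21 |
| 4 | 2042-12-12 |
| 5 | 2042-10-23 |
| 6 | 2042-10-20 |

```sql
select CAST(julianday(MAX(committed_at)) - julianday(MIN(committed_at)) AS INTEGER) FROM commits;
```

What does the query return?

524

MIN = 2041-07-21, MAX = 2042-12-27.
10 days remain in July 2041 after the 21st (31 − 21).
Full months from August 2041 through November 2042 contribute their day counts.
Then 27 days into December 2042.
Total: 10 + 31 + 30 + 31 + 30 + 31 + 31 + 28 + 31 + 30 + 31 + 30 + 31 + 31 + 30 + 31 + 30 + 27 = 524.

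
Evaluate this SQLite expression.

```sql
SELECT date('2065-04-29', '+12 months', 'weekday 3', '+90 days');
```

2066-08-03

Adding +12 months to 2065-04-29 gives 2066-04-29.
`weekday 3` advances to the next Wednesday; 2066-04-29 is a Thursday, so it moves forward to 2066-05-05.
Applying '+90 days' to 2066-05-05: counting 90 days forward gives 2066-08-03.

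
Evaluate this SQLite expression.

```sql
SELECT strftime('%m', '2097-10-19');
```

`%m` extracts the 2-digit month (01-12): 10.

10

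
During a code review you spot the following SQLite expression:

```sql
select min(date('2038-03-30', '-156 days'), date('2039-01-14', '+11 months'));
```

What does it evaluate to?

date('2038-03-30', '-156 days') → 2037-10-25.
date('2039-01-14', '+11 months') → 2039-12-14.
Earlier of the two is 2037-10-25.

2037-10-25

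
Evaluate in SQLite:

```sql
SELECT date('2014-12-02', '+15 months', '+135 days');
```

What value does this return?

2016-07-15

Adding +15 months to 2014-12-02 gives 2016-03-02.
Applying '+135 days' to 2016-03-02: counting 135 days forward gives 2016-07-15.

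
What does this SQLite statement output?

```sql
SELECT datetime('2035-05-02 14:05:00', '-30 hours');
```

-30 hours from 2035-05-02 14:05:00 is 2035-05-01 08:05:00 (crosses midnight).

2035-05-01 08:05:00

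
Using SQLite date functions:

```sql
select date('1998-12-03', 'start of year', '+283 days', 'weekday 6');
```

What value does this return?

`start of year` rewinds 1998-12-03 to 1998-01-01.
Applying '+283 days' to 1998-01-01: counting 283 days forward gives 1998-10-11.
`weekday 6` advances to the next Saturday; 1998-10-11 is a Sunday, so it moves forward to 1998-10-17.

1998-10-17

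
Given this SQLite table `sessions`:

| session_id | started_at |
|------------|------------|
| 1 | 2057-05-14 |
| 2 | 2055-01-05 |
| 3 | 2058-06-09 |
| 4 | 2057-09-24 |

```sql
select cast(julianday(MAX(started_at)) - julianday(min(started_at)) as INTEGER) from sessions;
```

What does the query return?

MIN = 2055-01-05, MAX = 2058-06-09.
26 days remain in January 2055 after the 5th (31 − 5).
Full months from February 2055 through May 2058 contribute their day counts.
Then 9 days into June 2058.
Total: 26 + 28 + 31 + 30 + 31 + 30 + 31 + 31 + 30 + 31 + 30 + 31 + 31 + 29 + 31 + 30 + 31 + 30 + 31 + 31 + 30 + 31 + 30 + 31 + 31 + 28 + 31 + 30 + 31 + 30 + 31 + 31 + 30 + 31 + 30 + 31 + 31 + 28 + 31 + 30 + 31 + 9 = 1251.

1251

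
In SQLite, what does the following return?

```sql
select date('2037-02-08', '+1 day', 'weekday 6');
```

2037-02-14

Advancing 1 more day within February lands on 2037-02-09.
`weekday 6` advances to the next Saturday; 2037-02-09 is a Monday, so it moves forward to 2037-02-14.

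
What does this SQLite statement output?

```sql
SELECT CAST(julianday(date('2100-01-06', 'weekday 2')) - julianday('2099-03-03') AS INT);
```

315

`weekday 2` advances to the next Tuesday; 2100-01-06 is a Wednesday, so it moves forward to 2100-01-12.
28 days remain in March 2099 after the 3rd (31 − 3).
Full months from April 2099 through December 2099 contribute their day counts.
Then 12 days into January 2100.
Total: 28 + 30 + 31 + 30 + 31 + 31 + 30 + 31 + 30 + 31 + 12 = 315.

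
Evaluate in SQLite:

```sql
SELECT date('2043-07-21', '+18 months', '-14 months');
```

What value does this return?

2043-11-21

Adding +18 months to 2043-07-21 gives 2045-01-21.
Adding -14 months to 2045-01-21 gives 2043-11-21.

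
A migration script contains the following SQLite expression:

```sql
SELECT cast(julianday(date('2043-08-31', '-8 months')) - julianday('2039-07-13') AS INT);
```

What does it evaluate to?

Adding -8 months to 2043-08-31 gives 2042-12-31.
18 days remain in July 2039 after the 13th (31 − 13).
Full months from August 2039 through November 2042 contribute their day counts.
Then 31 days into December 2042.
Total: 18 + 31 + 30 + 31 + 30 + 31 + 31 + 29 + 31 + 30 + 31 + 30 + 31 + 31 + 30 + 31 + 30 + 31 + 31 + 28 + 31 + 30 + 31 + 30 + 31 + 31 + 30 + 31 + 30 + 31 + 31 + 28 + 31 + 30 + 31 + 30 + 31 + 31 + 30 + 31 + 30 + 31 = 1267.

1267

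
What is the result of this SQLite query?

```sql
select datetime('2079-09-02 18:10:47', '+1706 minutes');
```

2079-09-03 22:36:47

1706 minutes = 28h 26m; +1706 minutes from 2079-09-02 18:10:47 is 2079-09-03 22:36:47 (crosses midnight).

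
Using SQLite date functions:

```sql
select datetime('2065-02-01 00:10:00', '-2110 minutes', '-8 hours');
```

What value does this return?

2065-01-30 05:00:00

2110 minutes = 35h 10m; -2110 minutes from 2065-02-01 00:10:00 is 2065-01-30 13:00:00 (crosses midnight).
-8 hours from 2065-01-30 13:00:00 is 2065-01-30 05:00:00.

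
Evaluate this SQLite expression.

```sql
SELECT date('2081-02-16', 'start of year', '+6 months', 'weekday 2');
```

`start of year` rewinds 2081-02-16 to 2081-01-01.
Adding +6 months to 2081-01-01 gives 2081-07-01.
`weekday 2` advances to the next Tuesday; 2081-07-01 is already a Tuesday, so it stays at 2081-07-01.

2081-07-01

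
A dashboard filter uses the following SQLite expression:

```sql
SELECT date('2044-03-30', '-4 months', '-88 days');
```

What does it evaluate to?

2043-09-03

Adding -4 months to 2044-03-30 gives 2043-11-30.
Applying '-88 days' to 2043-11-30: counting 88 days back gives 2043-09-03.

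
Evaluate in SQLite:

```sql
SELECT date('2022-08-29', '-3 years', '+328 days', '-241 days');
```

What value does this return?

Adding -3 years to 2022-08-29 gives 2019-08-29.
Applying '+328 days' to 2019-08-29: counting 328 days forward gives 2020-07-22.
Applying '-241 days' to 2020-07-22: counting 241 days back gives 2019-11-24.

2019-11-24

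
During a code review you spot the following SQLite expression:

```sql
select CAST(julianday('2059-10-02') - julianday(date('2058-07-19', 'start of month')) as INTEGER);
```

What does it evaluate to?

458

`start of month` rewinds 2058-07-19 to 2058-07-01.
30 days remain in July 2058 after the 1st (31 − 1).
Full months from August 2058 through September 2059 contribute their day counts.
Then 2 days into October 2059.
Total: 30 + 31 + 30 + 31 + 30 + 31 + 31 + 28 + 31 + 30 + 31 + 30 + 31 + 31 + 30 + 2 = 458.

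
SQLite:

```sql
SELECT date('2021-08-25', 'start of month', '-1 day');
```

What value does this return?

2021-07-31

`start of month` rewinds 2021-08-25 to 2021-08-01.
Going back 1 day from 2021-08-01 reaches 2021-07-31 (last day of July, 31 days).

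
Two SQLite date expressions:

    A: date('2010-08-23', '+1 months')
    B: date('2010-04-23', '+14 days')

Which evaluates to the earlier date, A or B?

A = 2010-09-23.
B = 2010-05-07.
B is earlier.

B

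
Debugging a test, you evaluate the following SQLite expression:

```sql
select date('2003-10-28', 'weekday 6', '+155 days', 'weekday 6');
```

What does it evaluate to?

2004-04-10

`weekday 6` advances to the next Saturday; 2003-10-28 is a Tuesday, so it moves forward to 2003-11-01.
Applying '+155 days' to 2003-11-01: counting 155 days forward gives 2004-04-04.
`weekday 6` advances to the next Saturday; 2004-04-04 is a Sunday, so it moves forward to 2004-04-10.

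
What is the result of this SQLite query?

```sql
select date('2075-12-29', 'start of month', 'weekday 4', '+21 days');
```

2075-12-26

`start of month` rewinds 2075-12-29 to 2075-12-01.
`weekday 4` advances to the next Thursday; 2075-12-01 is a Sunday, so it moves forward to 2075-12-05.
Advancing 21 more days within December lands on 2075-12-26.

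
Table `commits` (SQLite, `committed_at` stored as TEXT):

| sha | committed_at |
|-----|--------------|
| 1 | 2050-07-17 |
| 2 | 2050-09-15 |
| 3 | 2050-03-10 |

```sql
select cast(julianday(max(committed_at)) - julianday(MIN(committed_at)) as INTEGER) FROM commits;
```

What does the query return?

189

MIN = 2050-03-10, MAX = 2050-09-15.
21 days remain in March 2050 after the 10th (31 − 10).
April 2050: 30 days.
May 2050: 31 days.
June 2050: 30 days.
July 2050: 31 days.
August 2050: 31 days.
Then 15 days into September 2050.
Total: 21 + 30 + 31 + 30 + 31 + 31 + 15 = 189.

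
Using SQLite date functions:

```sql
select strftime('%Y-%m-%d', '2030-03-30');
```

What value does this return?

2030-03-30

`%Y-%m-%d` extracts the ISO date: 2030-03-30.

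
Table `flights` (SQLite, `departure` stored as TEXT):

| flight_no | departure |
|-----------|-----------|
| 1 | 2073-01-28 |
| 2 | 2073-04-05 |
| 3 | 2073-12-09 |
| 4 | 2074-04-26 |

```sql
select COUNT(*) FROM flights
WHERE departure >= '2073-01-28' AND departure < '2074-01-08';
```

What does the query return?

3

Rows in [2073-01-28, 2074-01-08): 2073-01-28, 2073-04-05, 2073-12-09 → 3 rows.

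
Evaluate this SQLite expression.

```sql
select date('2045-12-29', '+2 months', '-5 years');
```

2041-03-01

Adding +2 months to 2045-12-29 targets 2046-02-29. February 2046 has only 28 days, so SQLite normalizes the 1-day overflow forward to 2046-03-01.
Adding -5 years to 2046-03-01 gives 2041-03-01.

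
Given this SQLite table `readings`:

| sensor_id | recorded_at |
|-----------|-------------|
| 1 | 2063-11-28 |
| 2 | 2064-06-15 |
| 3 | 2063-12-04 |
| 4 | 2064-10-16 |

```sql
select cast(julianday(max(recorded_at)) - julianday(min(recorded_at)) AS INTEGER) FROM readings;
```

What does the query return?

MIN = 2063-11-28, MAX = 2064-10-16.
2 days remain in November 2063 after the 28th (30 − 28).
Full months from December 2063 through September 2064 contribute their day counts.
Then 16 days into October 2064.
Total: 2 + 31 + 31 + 29 + 31 + 30 + 31 + 30 + 31 + 31 + 30 + 16 = 323.

323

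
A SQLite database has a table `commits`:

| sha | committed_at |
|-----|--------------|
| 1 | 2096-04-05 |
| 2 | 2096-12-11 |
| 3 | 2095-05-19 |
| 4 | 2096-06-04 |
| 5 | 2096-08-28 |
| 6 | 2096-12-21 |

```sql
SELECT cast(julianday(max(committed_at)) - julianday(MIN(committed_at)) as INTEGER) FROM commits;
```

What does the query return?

582

MIN = 2095-05-19, MAX = 2096-12-21.
12 days remain in May 2095 after the 19th (31 − 19).
Full months from June 2095 through November 2096 contribute their day counts.
Then 21 days into December 2096.
Total: 12 + 30 + 31 + 31 + 30 + 31 + 30 + 31 + 31 + 29 + 31 + 30 + 31 + 30 + 31 + 31 + 30 + 31 + 30 + 21 = 582.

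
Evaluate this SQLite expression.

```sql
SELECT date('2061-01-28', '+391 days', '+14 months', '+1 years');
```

2064-04-23

Applying '+391 days' to 2061-01-28: counting 391 days forward gives 2062-02-23.
Adding +14 months to 2062-02-23 gives 2063-04-23.
Adding +1 year to 2063-04-23 gives 2064-04-23.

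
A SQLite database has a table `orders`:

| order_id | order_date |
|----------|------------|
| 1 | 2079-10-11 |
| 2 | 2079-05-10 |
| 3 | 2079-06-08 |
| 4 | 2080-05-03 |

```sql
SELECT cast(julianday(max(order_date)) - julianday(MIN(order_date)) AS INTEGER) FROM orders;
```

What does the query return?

MIN = 2079-05-10, MAX = 2080-05-03.
21 days remain in May 2079 after the 10th (31 − 10).
Full months from June 2079 through April 2080 contribute their day counts.
Then 3 days into May 2080.
Total: 21 + 30 + 31 + 31 + 30 + 31 + 30 + 31 + 31 + 29 + 31 + 30 + 3 = 359.

359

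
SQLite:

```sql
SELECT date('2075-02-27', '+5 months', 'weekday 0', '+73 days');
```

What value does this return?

2075-10-09

Adding +5 months to 2075-02-27 gives 2075-07-27.
`weekday 0` advances to the next Sunday; 2075-07-27 is a Saturday, so it moves forward to 2075-07-28.
Applying '+73 days' to 2075-07-28: counting 73 days forward gives 2075-10-09.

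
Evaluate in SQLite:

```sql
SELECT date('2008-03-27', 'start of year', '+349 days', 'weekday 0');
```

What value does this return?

`start of year` rewinds 2008-03-27 to 2008-01-01.
Applying '+349 days' to 2008-01-01: counting 349 days forward gives 2008-12-15.
`weekday 0` advances to the next Sunday; 2008-12-15 is a Monday, so it moves forward to 2008-12-21.

2008-12-21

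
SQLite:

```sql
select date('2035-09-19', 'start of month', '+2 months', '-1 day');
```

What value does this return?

`start of month` rewinds 2035-09-19 to 2035-09-01.
Adding +2 months to 2035-09-01 gives 2035-11-01.
Going back 1 day from 2035-11-01 reaches 2035-10-31 (last day of October, 31 days).

2035-10-31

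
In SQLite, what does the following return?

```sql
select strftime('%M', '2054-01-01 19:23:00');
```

23

`%M` extracts the 2-digit minute: 23.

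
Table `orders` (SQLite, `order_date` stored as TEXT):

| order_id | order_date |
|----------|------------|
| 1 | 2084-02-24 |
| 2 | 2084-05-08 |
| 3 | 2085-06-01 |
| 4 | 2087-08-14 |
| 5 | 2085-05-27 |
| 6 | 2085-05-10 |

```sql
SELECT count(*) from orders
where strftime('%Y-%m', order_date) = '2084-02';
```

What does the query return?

1

Rows with year-month 2084-02: 2084-02-24 → 1.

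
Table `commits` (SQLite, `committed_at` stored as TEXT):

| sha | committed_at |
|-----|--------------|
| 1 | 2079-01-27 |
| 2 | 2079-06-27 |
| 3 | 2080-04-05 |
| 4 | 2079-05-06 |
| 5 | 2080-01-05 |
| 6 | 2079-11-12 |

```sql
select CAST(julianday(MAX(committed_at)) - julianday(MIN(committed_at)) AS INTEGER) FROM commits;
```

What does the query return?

434

MIN = 2079-01-27, MAX = 2080-04-05.
4 days remain in January 2079 after the 27th (31 − 27).
Full months from February 2079 through March 2080 contribute their day counts.
Then 5 days into April 2080.
Total: 4 + 28 + 31 + 30 + 31 + 30 + 31 + 31 + 30 + 31 + 30 + 31 + 31 + 29 + 31 + 5 = 434.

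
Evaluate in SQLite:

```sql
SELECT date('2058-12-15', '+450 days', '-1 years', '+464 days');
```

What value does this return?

2060-06-15

Applying '+450 days' to 2058-12-15: counting 450 days forward gives 2060-03-09.
Adding -1 year to 2060-03-09 gives 2059-03-09.
Applying '+464 days' to 2059-03-09: counting 464 days forward gives 2060-06-15.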